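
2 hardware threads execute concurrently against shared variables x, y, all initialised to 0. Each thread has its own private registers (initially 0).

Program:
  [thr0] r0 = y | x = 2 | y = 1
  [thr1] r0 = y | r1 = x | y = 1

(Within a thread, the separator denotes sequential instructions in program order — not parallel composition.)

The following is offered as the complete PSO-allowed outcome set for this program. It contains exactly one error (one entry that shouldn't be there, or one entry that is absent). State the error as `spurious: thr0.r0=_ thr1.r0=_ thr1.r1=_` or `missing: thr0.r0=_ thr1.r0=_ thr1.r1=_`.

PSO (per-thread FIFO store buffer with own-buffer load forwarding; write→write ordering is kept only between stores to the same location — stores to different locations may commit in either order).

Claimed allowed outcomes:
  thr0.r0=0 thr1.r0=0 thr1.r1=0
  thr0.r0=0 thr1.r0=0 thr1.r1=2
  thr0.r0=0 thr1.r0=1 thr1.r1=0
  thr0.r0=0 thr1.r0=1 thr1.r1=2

missing: thr0.r0=1 thr1.r0=0 thr1.r1=0

outcome vector order: (thr0.r0,thr1.r0,thr1.r1)
PSO: 5 outcomes — {<0 0 0> <0 0 2> <0 1 0> <0 1 2> <1 0 0>}
PSO∖claimed = {<1 0 0>}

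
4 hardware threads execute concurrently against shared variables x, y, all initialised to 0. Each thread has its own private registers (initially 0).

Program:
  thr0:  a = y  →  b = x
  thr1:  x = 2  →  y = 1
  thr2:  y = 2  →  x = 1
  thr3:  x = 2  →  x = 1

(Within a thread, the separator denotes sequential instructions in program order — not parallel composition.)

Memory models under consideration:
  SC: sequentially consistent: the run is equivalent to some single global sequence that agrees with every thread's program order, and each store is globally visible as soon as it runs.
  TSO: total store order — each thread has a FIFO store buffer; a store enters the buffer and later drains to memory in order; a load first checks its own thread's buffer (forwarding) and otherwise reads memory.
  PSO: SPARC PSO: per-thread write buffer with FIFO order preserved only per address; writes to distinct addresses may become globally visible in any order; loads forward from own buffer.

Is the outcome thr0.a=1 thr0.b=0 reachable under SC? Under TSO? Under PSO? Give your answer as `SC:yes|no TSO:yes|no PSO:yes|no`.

SC:no TSO:no PSO:yes

outcome vector order: (thr0.a,thr0.b)
[SC] allowed = {(0,0), (0,1), (0,2), (1,1), (1,2), (2,0), (2,1), (2,2)}
[TSO] allowed = {(0,0), (0,1), (0,2), (1,1), (1,2), (2,0), (2,1), (2,2)}
[PSO] allowed = {(0,0), (0,1), (0,2), (1,0), (1,1), (1,2), (2,0), (2,1), (2,2)}
target (1,0) ∈ {PSO}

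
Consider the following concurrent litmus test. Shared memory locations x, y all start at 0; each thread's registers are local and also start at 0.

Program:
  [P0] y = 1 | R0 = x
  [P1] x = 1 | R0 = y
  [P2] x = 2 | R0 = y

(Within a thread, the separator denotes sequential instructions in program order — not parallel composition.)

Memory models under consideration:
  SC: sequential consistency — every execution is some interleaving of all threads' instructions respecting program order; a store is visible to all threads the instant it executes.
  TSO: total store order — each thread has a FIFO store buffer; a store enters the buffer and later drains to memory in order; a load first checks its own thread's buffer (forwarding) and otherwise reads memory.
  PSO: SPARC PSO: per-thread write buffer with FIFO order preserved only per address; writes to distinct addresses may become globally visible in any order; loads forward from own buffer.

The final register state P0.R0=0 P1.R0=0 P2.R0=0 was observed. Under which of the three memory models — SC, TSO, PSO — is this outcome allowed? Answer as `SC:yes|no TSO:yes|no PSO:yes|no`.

SC:no TSO:yes PSO:yes

outcome vector order: (P0.R0,P1.R0,P2.R0)
SC (9): 011 100 101 110 111 200 201 210 211
TSO (12): 000 001 010 011 100 101 110 111 200 201 210 211
PSO (12): 000 001 010 011 100 101 110 111 200 201 210 211
target 000 ∈ {TSO,PSO}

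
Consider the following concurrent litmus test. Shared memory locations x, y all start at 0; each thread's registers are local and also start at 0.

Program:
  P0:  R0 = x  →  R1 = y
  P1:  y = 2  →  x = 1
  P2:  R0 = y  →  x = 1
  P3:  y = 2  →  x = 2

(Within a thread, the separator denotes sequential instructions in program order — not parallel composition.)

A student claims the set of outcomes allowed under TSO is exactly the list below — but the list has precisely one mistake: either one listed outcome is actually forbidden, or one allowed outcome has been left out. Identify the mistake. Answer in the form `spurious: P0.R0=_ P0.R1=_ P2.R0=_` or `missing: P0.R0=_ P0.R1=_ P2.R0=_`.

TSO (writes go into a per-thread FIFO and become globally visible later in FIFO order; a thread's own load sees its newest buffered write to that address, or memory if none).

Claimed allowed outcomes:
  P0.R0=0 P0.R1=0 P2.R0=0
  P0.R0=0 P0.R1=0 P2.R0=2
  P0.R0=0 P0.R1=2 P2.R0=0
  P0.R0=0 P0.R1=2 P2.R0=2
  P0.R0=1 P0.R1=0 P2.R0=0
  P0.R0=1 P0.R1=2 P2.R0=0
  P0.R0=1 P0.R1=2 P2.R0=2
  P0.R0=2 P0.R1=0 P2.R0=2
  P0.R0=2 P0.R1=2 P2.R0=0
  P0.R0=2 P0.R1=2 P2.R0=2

outcome vector order: (P0.R0,P0.R1,P2.R0)
TSO: 9 outcomes — {0/0/0 0/0/2 0/2/0 0/2/2 1/0/0 1/2/0 1/2/2 2/2/0 2/2/2}
claimed∖TSO = {2/0/2}

spurious: P0.R0=2 P0.R1=0 P2.R0=2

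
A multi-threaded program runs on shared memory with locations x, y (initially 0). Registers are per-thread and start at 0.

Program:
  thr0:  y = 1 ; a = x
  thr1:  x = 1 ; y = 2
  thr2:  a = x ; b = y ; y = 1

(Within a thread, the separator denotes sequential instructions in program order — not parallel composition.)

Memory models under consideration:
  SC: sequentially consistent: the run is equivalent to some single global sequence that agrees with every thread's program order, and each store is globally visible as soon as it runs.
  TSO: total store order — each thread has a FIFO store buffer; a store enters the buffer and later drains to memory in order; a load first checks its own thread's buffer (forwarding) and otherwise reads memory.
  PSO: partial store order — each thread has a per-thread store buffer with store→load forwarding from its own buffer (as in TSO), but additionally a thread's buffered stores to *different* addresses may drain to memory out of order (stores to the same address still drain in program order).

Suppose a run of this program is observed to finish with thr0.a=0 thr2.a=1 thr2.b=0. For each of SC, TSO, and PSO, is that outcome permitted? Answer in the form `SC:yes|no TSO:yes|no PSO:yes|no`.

outcome vector order: (thr0.a,thr2.a,thr2.b)
SC (11): 000 001 002 011 012 100 101 102 110 111 112
TSO (12): 000 001 002 010 011 012 100 101 102 110 111 112
PSO (12): 000 001 002 010 011 012 100 101 102 110 111 112
target 010 ∈ {TSO,PSO}

SC:no TSO:yes PSO:yes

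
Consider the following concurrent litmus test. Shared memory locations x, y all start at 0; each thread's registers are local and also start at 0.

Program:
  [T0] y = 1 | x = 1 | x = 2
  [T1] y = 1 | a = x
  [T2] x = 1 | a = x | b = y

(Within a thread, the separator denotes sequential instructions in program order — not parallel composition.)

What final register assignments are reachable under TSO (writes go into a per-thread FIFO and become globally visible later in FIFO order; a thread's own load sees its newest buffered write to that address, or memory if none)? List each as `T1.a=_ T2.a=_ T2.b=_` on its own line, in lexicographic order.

outcome vector order: (T1.a,T2.a,T2.b)
|TSO outcomes| = 9

T1.a=0 T2.a=1 T2.b=0
T1.a=0 T2.a=1 T2.b=1
T1.a=0 T2.a=2 T2.b=1
T1.a=1 T2.a=1 T2.b=0
T1.a=1 T2.a=1 T2.b=1
T1.a=1 T2.a=2 T2.b=1
T1.a=2 T2.a=1 T2.b=0
T1.a=2 T2.a=1 T2.b=1
T1.a=2 T2.a=2 T2.b=1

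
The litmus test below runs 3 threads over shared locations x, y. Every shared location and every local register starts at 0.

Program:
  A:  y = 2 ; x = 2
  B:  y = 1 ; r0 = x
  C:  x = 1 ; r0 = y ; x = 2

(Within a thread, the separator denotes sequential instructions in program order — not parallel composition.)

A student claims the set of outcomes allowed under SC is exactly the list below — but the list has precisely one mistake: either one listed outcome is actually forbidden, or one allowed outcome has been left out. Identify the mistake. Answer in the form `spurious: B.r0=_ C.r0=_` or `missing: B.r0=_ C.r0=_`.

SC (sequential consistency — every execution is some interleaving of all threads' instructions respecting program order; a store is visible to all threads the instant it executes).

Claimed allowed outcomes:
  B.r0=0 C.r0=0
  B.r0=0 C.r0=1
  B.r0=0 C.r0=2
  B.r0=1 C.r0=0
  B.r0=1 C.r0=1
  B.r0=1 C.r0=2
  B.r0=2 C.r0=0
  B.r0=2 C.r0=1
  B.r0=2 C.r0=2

spurious: B.r0=0 C.r0=0

outcome vector order: (B.r0,C.r0)
under SC → (0,1) (0,2) (1,0) (1,1) (1,2) (2,0) (2,1) (2,2)
claimed∖SC = {(0,0)}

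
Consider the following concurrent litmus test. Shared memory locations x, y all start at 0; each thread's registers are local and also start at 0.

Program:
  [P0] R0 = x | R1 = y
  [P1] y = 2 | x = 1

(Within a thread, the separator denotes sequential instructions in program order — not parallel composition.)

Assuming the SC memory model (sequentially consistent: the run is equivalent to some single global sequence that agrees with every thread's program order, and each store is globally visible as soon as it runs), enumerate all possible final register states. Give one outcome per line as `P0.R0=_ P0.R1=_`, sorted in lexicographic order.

outcome vector order: (P0.R0,P0.R1)
|SC outcomes| = 3

P0.R0=0 P0.R1=0
P0.R0=0 P0.R1=2
P0.R0=1 P0.R1=2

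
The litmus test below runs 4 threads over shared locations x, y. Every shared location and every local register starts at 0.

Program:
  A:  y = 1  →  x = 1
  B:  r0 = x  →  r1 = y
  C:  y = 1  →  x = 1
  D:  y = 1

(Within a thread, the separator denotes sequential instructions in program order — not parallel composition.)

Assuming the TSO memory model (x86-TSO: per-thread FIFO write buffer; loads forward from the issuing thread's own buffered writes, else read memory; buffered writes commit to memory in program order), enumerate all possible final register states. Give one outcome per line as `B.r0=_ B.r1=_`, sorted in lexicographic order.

outcome vector order: (B.r0,B.r1)
|TSO outcomes| = 3

B.r0=0 B.r1=0
B.r0=0 B.r1=1
B.r0=1 B.r1=1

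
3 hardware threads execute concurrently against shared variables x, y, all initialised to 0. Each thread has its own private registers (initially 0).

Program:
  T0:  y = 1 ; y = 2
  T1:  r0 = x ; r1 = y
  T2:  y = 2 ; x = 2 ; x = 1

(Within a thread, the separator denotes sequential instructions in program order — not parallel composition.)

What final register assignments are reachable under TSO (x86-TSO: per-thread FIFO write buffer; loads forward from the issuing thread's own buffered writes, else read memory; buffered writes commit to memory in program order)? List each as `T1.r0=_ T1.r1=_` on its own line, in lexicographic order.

T1.r0=0 T1.r1=0
T1.r0=0 T1.r1=1
T1.r0=0 T1.r1=2
T1.r0=1 T1.r1=1
T1.r0=1 T1.r1=2
T1.r0=2 T1.r1=1
T1.r0=2 T1.r1=2

outcome vector order: (T1.r0,T1.r1)
|TSO outcomes| = 7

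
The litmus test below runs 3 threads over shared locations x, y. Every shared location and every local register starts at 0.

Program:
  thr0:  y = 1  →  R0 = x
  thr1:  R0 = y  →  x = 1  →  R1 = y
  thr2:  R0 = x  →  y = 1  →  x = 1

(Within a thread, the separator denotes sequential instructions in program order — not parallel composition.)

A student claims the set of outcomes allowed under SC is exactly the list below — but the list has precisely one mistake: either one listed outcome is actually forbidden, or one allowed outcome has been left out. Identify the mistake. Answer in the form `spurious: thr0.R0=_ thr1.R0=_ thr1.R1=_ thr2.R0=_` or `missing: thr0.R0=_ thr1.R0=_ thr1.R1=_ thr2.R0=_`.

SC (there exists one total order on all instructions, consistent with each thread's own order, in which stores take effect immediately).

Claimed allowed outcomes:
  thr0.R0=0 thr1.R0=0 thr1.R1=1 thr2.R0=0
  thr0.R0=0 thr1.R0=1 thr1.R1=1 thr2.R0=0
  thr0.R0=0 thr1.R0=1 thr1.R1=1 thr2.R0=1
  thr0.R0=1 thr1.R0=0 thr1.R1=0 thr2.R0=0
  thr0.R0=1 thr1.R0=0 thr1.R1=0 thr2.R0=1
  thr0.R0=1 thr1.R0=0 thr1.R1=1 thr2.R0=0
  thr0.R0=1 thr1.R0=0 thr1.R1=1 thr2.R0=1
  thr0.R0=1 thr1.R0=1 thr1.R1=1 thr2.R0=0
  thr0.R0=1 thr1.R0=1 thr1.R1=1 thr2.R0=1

outcome vector order: (thr0.R0,thr1.R0,thr1.R1,thr2.R0)
SC: 10 outcomes — {0010 0011 0110 0111 1000 1001 1010 1011 1110 1111}
SC∖claimed = {0011}

missing: thr0.R0=0 thr1.R0=0 thr1.R1=1 thr2.R0=1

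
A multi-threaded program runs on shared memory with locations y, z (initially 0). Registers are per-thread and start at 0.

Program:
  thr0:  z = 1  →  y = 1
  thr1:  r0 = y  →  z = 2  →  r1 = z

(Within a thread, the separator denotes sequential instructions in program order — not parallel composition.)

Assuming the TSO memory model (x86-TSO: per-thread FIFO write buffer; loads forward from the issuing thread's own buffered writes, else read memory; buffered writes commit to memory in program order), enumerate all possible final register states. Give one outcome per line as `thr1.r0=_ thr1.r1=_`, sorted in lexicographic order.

outcome vector order: (thr1.r0,thr1.r1)
|TSO outcomes| = 3

thr1.r0=0 thr1.r1=1
thr1.r0=0 thr1.r1=2
thr1.r0=1 thr1.r1=2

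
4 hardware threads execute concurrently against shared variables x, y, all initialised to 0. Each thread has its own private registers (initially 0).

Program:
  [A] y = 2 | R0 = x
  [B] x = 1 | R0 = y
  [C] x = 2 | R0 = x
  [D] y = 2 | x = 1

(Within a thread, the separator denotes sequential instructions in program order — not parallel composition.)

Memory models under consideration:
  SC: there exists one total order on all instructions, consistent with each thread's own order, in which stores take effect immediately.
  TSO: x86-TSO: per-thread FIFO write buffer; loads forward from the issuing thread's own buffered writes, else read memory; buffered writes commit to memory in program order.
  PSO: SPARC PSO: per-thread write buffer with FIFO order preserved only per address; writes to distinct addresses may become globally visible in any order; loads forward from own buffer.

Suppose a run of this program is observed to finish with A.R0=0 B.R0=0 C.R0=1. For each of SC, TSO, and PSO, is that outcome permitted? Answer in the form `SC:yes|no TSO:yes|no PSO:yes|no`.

SC:no TSO:yes PSO:yes

outcome vector order: (A.R0,B.R0,C.R0)
[SC] allowed = {(0,2,1) (0,2,2) (1,0,1) (1,0,2) (1,2,1) (1,2,2) (2,0,1) (2,0,2) (2,2,1) (2,2,2)}
[TSO] allowed = {(0,0,1) (0,0,2) (0,2,1) (0,2,2) (1,0,1) (1,0,2) (1,2,1) (1,2,2) (2,0,1) (2,0,2) (2,2,1) (2,2,2)}
[PSO] allowed = {(0,0,1) (0,0,2) (0,2,1) (0,2,2) (1,0,1) (1,0,2) (1,2,1) (1,2,2) (2,0,1) (2,0,2) (2,2,1) (2,2,2)}
target (0,0,1) ∈ {TSO,PSO}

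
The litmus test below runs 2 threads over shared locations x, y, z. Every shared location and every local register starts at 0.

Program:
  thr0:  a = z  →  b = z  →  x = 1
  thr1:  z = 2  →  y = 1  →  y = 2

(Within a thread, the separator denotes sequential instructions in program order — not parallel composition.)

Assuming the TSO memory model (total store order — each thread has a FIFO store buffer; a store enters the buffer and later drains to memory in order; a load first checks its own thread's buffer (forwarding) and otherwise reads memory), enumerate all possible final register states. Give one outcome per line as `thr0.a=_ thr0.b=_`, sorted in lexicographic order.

thr0.a=0 thr0.b=0
thr0.a=0 thr0.b=2
thr0.a=2 thr0.b=2

outcome vector order: (thr0.a,thr0.b)
|TSO outcomes| = 3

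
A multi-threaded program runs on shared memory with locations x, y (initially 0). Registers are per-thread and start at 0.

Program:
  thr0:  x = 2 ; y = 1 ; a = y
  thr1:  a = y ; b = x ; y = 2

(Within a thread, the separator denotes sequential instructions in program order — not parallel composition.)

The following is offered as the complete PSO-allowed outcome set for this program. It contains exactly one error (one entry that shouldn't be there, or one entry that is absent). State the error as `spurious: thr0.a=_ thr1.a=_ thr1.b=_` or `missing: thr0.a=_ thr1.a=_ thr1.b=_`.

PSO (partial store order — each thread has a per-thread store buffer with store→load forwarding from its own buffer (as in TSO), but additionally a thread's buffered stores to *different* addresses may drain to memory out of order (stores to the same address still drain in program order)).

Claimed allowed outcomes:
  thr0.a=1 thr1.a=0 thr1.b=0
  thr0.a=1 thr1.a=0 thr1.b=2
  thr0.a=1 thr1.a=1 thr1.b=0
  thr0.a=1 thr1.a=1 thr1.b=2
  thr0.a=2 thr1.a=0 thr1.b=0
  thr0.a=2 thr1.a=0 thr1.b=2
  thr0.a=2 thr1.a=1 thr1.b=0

outcome vector order: (thr0.a,thr1.a,thr1.b)
PSO (8): 100; 102; 110; 112; 200; 202; 210; 212
PSO∖claimed = {212}

missing: thr0.a=2 thr1.a=1 thr1.b=2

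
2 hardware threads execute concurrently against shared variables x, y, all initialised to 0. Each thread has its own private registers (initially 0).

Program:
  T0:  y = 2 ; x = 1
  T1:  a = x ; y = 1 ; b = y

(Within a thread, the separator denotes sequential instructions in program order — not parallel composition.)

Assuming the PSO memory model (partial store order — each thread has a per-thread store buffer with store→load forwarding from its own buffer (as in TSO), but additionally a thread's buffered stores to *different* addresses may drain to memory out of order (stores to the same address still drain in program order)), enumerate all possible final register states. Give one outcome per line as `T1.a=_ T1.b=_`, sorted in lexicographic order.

T1.a=0 T1.b=1
T1.a=0 T1.b=2
T1.a=1 T1.b=1
T1.a=1 T1.b=2

outcome vector order: (T1.a,T1.b)
|PSO outcomes| = 4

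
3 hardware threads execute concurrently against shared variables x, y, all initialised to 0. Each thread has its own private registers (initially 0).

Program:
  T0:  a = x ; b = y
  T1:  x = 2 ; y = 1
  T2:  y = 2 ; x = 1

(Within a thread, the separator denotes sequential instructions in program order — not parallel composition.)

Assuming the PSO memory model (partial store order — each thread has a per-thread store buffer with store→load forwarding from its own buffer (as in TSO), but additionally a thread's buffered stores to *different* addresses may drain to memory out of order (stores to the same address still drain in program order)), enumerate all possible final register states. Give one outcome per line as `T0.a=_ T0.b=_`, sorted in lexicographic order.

T0.a=0 T0.b=0
T0.a=0 T0.b=1
T0.a=0 T0.b=2
T0.a=1 T0.b=0
T0.a=1 T0.b=1
T0.a=1 T0.b=2
T0.a=2 T0.b=0
T0.a=2 T0.b=1
T0.a=2 T0.b=2

outcome vector order: (T0.a,T0.b)
|PSO outcomes| = 9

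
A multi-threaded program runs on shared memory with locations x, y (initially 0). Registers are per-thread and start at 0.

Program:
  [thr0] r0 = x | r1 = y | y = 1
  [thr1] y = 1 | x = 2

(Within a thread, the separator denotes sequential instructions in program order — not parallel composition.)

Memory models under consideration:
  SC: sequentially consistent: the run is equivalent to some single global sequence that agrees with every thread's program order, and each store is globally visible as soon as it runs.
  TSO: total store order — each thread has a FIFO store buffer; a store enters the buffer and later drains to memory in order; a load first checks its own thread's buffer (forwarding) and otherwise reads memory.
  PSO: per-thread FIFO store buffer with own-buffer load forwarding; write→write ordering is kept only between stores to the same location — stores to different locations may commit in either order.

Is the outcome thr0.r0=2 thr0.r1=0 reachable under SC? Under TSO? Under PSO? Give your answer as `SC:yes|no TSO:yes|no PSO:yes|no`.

outcome vector order: (thr0.r0,thr0.r1)
[SC] allowed = {(0,0) (0,1) (2,1)}
[TSO] allowed = {(0,0) (0,1) (2,1)}
[PSO] allowed = {(0,0) (0,1) (2,0) (2,1)}
target (2,0) ∈ {PSO}

SC:no TSO:no PSO:yes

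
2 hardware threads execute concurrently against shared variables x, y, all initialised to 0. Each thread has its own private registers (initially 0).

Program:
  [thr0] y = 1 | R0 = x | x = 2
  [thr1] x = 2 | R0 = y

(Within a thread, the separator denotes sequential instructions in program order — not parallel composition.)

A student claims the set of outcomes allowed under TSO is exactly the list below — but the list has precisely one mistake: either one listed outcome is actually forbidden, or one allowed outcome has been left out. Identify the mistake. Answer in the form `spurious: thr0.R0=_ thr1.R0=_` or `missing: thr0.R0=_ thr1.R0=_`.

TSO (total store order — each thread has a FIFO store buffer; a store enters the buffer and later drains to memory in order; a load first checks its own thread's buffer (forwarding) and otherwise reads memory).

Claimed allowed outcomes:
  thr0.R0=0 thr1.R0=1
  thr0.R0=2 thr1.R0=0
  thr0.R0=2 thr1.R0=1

missing: thr0.R0=0 thr1.R0=0

outcome vector order: (thr0.R0,thr1.R0)
[TSO] allowed = {<0 0>; <0 1>; <2 0>; <2 1>}
TSO∖claimed = {<0 0>}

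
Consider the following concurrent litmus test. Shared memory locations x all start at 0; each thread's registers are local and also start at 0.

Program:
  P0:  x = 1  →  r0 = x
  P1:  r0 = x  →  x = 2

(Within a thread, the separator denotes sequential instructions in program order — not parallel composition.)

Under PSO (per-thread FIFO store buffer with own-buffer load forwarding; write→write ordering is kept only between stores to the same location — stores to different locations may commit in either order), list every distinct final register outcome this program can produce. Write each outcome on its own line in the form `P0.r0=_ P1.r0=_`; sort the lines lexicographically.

P0.r0=1 P1.r0=0
P0.r0=1 P1.r0=1
P0.r0=2 P1.r0=0
P0.r0=2 P1.r0=1

outcome vector order: (P0.r0,P1.r0)
|PSO outcomes| = 4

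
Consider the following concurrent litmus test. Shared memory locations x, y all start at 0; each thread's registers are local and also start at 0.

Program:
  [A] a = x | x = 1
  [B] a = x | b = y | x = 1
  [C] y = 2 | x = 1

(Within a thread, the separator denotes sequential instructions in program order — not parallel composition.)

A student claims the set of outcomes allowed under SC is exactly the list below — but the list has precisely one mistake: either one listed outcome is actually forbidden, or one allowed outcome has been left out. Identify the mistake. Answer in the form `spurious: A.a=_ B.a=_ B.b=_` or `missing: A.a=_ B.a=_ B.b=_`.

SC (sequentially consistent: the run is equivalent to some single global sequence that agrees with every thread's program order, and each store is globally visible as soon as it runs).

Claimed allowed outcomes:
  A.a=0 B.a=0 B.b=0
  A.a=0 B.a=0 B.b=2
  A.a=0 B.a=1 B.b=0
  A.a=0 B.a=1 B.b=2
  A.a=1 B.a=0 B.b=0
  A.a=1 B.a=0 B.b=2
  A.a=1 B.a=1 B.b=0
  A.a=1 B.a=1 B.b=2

spurious: A.a=1 B.a=1 B.b=0

outcome vector order: (A.a,B.a,B.b)
SC: 7 outcomes — {(0,0,0) (0,0,2) (0,1,0) (0,1,2) (1,0,0) (1,0,2) (1,1,2)}
claimed∖SC = {(1,1,0)}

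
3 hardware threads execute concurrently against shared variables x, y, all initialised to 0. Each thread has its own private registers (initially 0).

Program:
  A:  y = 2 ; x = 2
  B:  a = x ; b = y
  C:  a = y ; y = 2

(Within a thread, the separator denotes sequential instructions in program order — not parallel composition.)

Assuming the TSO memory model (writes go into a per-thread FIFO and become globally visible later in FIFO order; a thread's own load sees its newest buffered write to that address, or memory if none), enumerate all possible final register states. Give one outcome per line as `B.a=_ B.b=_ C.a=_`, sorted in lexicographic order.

outcome vector order: (B.a,B.b,C.a)
|TSO outcomes| = 6

B.a=0 B.b=0 C.a=0
B.a=0 B.b=0 C.a=2
B.a=0 B.b=2 C.a=0
B.a=0 B.b=2 C.a=2
B.a=2 B.b=2 C.a=0
B.a=2 B.b=2 C.a=2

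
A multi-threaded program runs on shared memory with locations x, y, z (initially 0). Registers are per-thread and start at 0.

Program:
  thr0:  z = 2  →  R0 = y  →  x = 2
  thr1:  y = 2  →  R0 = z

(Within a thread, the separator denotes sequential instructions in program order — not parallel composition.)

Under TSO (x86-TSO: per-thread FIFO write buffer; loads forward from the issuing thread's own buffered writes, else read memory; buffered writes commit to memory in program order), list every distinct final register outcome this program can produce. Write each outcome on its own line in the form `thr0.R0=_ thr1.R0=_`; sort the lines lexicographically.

outcome vector order: (thr0.R0,thr1.R0)
|TSO outcomes| = 4

thr0.R0=0 thr1.R0=0
thr0.R0=0 thr1.R0=2
thr0.R0=2 thr1.R0=0
thr0.R0=2 thr1.R0=2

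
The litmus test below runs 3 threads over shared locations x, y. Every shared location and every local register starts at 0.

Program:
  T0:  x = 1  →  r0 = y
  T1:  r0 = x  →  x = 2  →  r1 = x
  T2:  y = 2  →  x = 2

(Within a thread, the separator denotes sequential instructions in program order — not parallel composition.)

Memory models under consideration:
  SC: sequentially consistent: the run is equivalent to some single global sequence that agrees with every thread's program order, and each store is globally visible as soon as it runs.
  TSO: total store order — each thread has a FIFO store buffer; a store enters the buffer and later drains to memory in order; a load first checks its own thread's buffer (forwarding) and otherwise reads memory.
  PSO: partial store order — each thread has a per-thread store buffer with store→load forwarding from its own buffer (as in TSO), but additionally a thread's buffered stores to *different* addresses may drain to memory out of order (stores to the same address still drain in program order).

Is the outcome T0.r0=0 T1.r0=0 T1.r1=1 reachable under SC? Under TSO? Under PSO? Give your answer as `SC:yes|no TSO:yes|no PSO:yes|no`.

SC:yes TSO:yes PSO:yes

outcome vector order: (T0.r0,T1.r0,T1.r1)
SC (9): 0/0/1; 0/0/2; 0/1/2; 0/2/2; 2/0/1; 2/0/2; 2/1/2; 2/2/1; 2/2/2
TSO (10): 0/0/1; 0/0/2; 0/1/2; 0/2/1; 0/2/2; 2/0/1; 2/0/2; 2/1/2; 2/2/1; 2/2/2
PSO (10): 0/0/1; 0/0/2; 0/1/2; 0/2/1; 0/2/2; 2/0/1; 2/0/2; 2/1/2; 2/2/1; 2/2/2
target 0/0/1 ∈ {SC,TSO,PSO}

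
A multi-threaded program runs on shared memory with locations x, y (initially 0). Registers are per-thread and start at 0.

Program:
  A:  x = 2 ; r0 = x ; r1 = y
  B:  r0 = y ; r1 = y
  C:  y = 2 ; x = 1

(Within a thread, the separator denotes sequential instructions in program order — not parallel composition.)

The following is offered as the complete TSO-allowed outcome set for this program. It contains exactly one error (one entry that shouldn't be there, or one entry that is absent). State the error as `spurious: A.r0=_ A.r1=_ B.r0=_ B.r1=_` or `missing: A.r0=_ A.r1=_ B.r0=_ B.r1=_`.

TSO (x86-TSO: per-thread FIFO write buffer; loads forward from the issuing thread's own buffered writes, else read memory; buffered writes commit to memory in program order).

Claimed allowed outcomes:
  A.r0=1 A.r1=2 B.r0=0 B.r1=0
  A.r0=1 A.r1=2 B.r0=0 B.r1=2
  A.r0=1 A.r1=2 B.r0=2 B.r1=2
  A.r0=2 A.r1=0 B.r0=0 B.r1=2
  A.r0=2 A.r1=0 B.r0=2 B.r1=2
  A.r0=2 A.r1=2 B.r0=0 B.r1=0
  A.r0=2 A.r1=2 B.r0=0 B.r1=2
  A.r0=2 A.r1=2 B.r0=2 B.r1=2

missing: A.r0=2 A.r1=0 B.r0=0 B.r1=0

outcome vector order: (A.r0,A.r1,B.r0,B.r1)
TSO: 9 outcomes — {1200, 1202, 1222, 2000, 2002, 2022, 2200, 2202, 2222}
TSO∖claimed = {2000}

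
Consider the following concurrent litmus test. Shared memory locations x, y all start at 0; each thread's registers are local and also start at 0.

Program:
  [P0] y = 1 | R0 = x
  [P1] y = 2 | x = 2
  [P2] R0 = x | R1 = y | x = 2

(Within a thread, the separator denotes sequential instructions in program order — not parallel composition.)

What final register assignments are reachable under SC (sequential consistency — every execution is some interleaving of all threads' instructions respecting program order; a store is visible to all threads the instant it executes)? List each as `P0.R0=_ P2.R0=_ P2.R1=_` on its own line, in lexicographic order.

P0.R0=0 P2.R0=0 P2.R1=0
P0.R0=0 P2.R0=0 P2.R1=1
P0.R0=0 P2.R0=0 P2.R1=2
P0.R0=0 P2.R0=2 P2.R1=1
P0.R0=0 P2.R0=2 P2.R1=2
P0.R0=2 P2.R0=0 P2.R1=0
P0.R0=2 P2.R0=0 P2.R1=1
P0.R0=2 P2.R0=0 P2.R1=2
P0.R0=2 P2.R0=2 P2.R1=1
P0.R0=2 P2.R0=2 P2.R1=2

outcome vector order: (P0.R0,P2.R0,P2.R1)
|SC outcomes| = 10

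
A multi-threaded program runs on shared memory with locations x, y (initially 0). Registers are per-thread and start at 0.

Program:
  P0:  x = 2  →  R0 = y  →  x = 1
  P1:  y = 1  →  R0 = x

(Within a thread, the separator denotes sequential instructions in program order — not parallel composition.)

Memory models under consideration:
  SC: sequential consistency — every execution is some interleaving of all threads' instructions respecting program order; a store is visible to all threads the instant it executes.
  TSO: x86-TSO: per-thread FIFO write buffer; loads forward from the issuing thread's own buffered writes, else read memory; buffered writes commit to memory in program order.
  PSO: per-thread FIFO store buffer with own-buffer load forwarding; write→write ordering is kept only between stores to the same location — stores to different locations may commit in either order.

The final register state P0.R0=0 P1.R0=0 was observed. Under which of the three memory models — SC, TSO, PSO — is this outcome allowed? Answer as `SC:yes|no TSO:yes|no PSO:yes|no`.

SC:no TSO:yes PSO:yes

outcome vector order: (P0.R0,P1.R0)
SC (5): 0/1; 0/2; 1/0; 1/1; 1/2
TSO (6): 0/0; 0/1; 0/2; 1/0; 1/1; 1/2
PSO (6): 0/0; 0/1; 0/2; 1/0; 1/1; 1/2
target 0/0 ∈ {TSO,PSO}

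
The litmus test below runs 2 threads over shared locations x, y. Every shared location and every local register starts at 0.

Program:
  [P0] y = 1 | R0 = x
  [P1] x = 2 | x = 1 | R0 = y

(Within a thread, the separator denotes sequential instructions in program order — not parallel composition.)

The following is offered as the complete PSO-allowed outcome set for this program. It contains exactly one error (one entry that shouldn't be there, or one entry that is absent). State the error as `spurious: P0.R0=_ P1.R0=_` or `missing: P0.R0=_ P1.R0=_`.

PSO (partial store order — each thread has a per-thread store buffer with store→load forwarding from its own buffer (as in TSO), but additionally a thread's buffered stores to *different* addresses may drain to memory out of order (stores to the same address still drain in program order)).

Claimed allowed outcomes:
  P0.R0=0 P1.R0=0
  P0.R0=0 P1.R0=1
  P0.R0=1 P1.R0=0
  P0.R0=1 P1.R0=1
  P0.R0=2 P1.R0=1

missing: P0.R0=2 P1.R0=0

outcome vector order: (P0.R0,P1.R0)
under PSO → 0/0, 0/1, 1/0, 1/1, 2/0, 2/1
PSO∖claimed = {2/0}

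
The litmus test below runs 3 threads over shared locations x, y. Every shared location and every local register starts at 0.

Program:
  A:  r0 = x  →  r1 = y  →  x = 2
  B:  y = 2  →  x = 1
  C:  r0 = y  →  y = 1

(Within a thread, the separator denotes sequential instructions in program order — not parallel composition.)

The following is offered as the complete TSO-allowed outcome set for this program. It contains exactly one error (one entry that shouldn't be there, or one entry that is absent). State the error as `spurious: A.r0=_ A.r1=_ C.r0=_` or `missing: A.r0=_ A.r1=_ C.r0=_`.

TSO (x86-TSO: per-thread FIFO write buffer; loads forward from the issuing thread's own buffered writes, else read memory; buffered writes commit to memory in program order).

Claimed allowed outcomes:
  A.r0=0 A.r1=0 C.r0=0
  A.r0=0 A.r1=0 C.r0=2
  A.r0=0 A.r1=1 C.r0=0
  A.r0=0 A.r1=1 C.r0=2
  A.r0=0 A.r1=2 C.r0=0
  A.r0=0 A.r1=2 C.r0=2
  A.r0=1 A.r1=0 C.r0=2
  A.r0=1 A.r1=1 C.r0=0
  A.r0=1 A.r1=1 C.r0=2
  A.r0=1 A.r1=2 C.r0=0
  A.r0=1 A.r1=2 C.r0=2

outcome vector order: (A.r0,A.r1,C.r0)
under TSO → 000 002 010 012 020 022 110 112 120 122
claimed∖TSO = {102}

spurious: A.r0=1 A.r1=0 C.r0=2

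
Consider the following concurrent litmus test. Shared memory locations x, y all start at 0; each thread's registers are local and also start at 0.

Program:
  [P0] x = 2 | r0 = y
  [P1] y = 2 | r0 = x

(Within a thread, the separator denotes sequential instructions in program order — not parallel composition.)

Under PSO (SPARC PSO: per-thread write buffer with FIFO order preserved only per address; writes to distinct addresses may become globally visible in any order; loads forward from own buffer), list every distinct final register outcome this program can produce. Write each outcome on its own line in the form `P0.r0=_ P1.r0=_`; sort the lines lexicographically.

outcome vector order: (P0.r0,P1.r0)
|PSO outcomes| = 4

P0.r0=0 P1.r0=0
P0.r0=0 P1.r0=2
P0.r0=2 P1.r0=0
P0.r0=2 P1.r0=2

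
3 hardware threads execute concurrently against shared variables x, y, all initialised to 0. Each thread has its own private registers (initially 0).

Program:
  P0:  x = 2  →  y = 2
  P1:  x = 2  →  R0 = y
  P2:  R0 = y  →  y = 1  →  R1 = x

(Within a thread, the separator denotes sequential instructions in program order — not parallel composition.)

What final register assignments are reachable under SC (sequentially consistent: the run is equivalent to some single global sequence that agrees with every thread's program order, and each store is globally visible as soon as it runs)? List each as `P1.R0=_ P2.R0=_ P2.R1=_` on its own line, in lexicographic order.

outcome vector order: (P1.R0,P2.R0,P2.R1)
|SC outcomes| = 8

P1.R0=0 P2.R0=0 P2.R1=2
P1.R0=0 P2.R0=2 P2.R1=2
P1.R0=1 P2.R0=0 P2.R1=0
P1.R0=1 P2.R0=0 P2.R1=2
P1.R0=1 P2.R0=2 P2.R1=2
P1.R0=2 P2.R0=0 P2.R1=0
P1.R0=2 P2.R0=0 P2.R1=2
P1.R0=2 P2.R0=2 P2.R1=2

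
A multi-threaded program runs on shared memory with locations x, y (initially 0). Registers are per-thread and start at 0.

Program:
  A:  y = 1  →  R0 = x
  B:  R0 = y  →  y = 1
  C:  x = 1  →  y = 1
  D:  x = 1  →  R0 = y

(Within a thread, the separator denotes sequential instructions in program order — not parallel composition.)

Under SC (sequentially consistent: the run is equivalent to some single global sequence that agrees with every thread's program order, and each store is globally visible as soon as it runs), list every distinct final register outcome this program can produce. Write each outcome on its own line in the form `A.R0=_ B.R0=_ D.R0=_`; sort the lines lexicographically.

A.R0=0 B.R0=0 D.R0=1
A.R0=0 B.R0=1 D.R0=1
A.R0=1 B.R0=0 D.R0=0
A.R0=1 B.R0=0 D.R0=1
A.R0=1 B.R0=1 D.R0=0
A.R0=1 B.R0=1 D.R0=1

outcome vector order: (A.R0,B.R0,D.R0)
|SC outcomes| = 6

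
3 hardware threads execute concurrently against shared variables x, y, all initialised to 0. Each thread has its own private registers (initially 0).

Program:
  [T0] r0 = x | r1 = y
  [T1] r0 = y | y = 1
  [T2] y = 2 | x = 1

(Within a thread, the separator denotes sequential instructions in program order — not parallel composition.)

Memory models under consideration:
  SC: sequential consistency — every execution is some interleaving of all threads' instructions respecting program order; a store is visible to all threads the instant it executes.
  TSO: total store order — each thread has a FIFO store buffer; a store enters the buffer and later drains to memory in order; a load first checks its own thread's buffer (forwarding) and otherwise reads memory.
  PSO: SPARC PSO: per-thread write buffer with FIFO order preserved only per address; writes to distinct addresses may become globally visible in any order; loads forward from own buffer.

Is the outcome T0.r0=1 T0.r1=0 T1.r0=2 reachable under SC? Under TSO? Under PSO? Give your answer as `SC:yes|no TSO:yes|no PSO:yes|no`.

outcome vector order: (T0.r0,T0.r1,T1.r0)
[SC] allowed = {0/0/0, 0/0/2, 0/1/0, 0/1/2, 0/2/0, 0/2/2, 1/1/0, 1/1/2, 1/2/0, 1/2/2}
[TSO] allowed = {0/0/0, 0/0/2, 0/1/0, 0/1/2, 0/2/0, 0/2/2, 1/1/0, 1/1/2, 1/2/0, 1/2/2}
[PSO] allowed = {0/0/0, 0/0/2, 0/1/0, 0/1/2, 0/2/0, 0/2/2, 1/0/0, 1/0/2, 1/1/0, 1/1/2, 1/2/0, 1/2/2}
target 1/0/2 ∈ {PSO}

SC:no TSO:no PSO:yes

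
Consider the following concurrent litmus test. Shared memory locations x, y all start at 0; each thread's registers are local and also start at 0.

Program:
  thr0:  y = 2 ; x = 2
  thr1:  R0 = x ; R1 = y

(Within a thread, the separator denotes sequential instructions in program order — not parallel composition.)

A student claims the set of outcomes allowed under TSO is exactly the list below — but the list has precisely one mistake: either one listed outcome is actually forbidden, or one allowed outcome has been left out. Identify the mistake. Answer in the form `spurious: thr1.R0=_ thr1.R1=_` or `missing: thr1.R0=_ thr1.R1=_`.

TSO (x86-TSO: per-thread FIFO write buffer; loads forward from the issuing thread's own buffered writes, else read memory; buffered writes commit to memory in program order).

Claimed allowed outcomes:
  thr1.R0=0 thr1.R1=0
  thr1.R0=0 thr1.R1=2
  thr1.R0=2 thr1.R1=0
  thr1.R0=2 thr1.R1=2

spurious: thr1.R0=2 thr1.R1=0

outcome vector order: (thr1.R0,thr1.R1)
[TSO] allowed = {0/0; 0/2; 2/2}
claimed∖TSO = {2/0}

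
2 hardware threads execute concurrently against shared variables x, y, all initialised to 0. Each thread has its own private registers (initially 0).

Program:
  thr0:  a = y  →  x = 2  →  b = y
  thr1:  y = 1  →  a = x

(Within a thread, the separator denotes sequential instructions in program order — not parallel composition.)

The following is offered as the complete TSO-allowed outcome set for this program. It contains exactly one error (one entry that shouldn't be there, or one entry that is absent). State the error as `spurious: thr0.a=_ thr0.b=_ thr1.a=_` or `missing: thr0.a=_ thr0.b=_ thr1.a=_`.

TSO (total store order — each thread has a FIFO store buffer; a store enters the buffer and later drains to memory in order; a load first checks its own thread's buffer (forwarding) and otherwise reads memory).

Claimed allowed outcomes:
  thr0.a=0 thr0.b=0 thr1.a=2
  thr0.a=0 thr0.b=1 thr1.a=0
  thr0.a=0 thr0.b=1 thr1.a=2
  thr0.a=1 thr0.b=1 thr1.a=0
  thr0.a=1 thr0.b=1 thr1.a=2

missing: thr0.a=0 thr0.b=0 thr1.a=0

outcome vector order: (thr0.a,thr0.b,thr1.a)
[TSO] allowed = {000; 002; 010; 012; 110; 112}
TSO∖claimed = {000}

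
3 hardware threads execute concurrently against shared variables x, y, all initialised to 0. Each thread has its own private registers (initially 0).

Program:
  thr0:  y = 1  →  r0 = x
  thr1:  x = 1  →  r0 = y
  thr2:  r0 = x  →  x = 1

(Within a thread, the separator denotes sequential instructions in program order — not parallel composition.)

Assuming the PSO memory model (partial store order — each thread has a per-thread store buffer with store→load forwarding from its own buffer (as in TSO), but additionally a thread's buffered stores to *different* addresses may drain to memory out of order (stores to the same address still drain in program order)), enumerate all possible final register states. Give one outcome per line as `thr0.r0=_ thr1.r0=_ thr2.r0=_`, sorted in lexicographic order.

outcome vector order: (thr0.r0,thr1.r0,thr2.r0)
|PSO outcomes| = 8

thr0.r0=0 thr1.r0=0 thr2.r0=0
thr0.r0=0 thr1.r0=0 thr2.r0=1
thr0.r0=0 thr1.r0=1 thr2.r0=0
thr0.r0=0 thr1.r0=1 thr2.r0=1
thr0.r0=1 thr1.r0=0 thr2.r0=0
thr0.r0=1 thr1.r0=0 thr2.r0=1
thr0.r0=1 thr1.r0=1 thr2.r0=0
thr0.r0=1 thr1.r0=1 thr2.r0=1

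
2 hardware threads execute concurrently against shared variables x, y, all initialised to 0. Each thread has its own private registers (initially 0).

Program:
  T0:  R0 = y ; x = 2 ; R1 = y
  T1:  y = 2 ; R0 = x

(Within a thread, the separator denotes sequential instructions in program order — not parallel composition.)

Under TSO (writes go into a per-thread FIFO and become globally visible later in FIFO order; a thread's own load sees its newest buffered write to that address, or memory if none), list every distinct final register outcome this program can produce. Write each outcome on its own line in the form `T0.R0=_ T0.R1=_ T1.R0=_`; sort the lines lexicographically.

outcome vector order: (T0.R0,T0.R1,T1.R0)
|TSO outcomes| = 6

T0.R0=0 T0.R1=0 T1.R0=0
T0.R0=0 T0.R1=0 T1.R0=2
T0.R0=0 T0.R1=2 T1.R0=0
T0.R0=0 T0.R1=2 T1.R0=2
T0.R0=2 T0.R1=2 T1.R0=0
T0.R0=2 T0.R1=2 T1.R0=2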